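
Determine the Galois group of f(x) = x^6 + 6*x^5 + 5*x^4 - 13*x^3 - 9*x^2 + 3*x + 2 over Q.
The polynomial f is an irreducible sextic over Q, so G = Gal(f/Q) is one of the 16 transitive subgroups 6T1, ..., 6T16 of S_6. The discriminant of f is 30991489 = 5567^2, a perfect square, so G is contained in A_6. The transitive groups of degree 6 contained in A_6 are: A_4 (6T4, order 12), S_4 (6T7, order 24), (C_3 x C_3) : C_4 (6T10, order 36), PSL(2,5) (6T12, order 60), A_6 (6T15, order 360). By Dedekind's theorem, for a prime p not dividing disc(f) the degrees of the irreducible factors of f mod p form the cycle type of an element of G. Factoring f modulo the 21 such primes p <= 79 (skipping 19, which divides the discriminant), each new pattern first appears at: mod 2: f = (x)(x^5 + x^3 + x^2 + x + 1), pattern 5+1; mod 7: f = (x^3 + x^2 + 3x + 1)(x^3 + 5x^2 + 4x + 2), pattern 3+3; mod 61: f = (x + 3)(x + 25)(x^2 + 48x + 25)(x^2 + 52x + 38), pattern 2+2+1+1. No other pattern occurs in this range, so the set of observed cycle types is {5+1, 3+3, 2+2+1+1}. The candidates containing elements of all these cycle types are PSL(2,5) (6T12) of order 60, A_6 (6T15) of order 360; the others are excluded. The observed types are precisely the cycle types that occur in PSL(2,5) (6T12) (apart from the identity). Each of the other remaining candidates has further cycle types, and by the Chebotarev density theorem the matching factorization patterns would occur for a proportion of primes equal to their share of the group: A_6 (6T15) additionally contains elements of type 4+2, 3+1+1+1 (130 of its 360 elements, about 36% of primes). None of the 21 primes tested shows any such pattern (for each of these groups the chance of that is below 10^-4), which rules them out. Hence G = PSL(2,5) (6T12), of order 60.

PSL(2,5) (order 60)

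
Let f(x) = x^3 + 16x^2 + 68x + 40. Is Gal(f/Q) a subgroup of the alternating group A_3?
Yes

The polynomial is irreducible of degree 3 over Q. Its discriminant is 10816 = 104^2, a perfect square. A Galois group lies in the alternating group exactly when the discriminant is a square in Q, so the Galois group (C_3) is contained in A_3.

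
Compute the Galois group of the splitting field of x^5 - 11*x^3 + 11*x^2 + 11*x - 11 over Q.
The polynomial f is an irreducible quintic over Q, so G = Gal(f/Q) is a transitive subgroup of S_5: one of C_5 (5T1, order 5), D_5 (5T2, order 10), F_20 (5T3, order 20), A_5 (5T4, order 60) or S_5 (5T5, order 120). The discriminant of f is 7745089 = 2783^2, a perfect square, so G is contained in A_5. The transitive groups of degree 5 contained in A_5 are: C_5 (5T1, order 5), D_5 (5T2, order 10), A_5 (5T4, order 60). By Dedekind's theorem, for a prime p not dividing disc(f) the degrees of the irreducible factors of f mod p form the cycle type of an element of G. Factoring f modulo the 14 such primes p <= 53 (skipping 11, 23, which divide the discriminant), each new pattern first appears at: mod 2: f = (x^5 + x^3 + x^2 + x + 1), pattern 5; mod 43: f = (x + 8)(x + 10)(x + 11)(x + 27)(x + 30), pattern 1+1+1+1+1. No other pattern occurs in this range, so the set of observed cycle types is {5, 1+1+1+1+1}. The candidates containing elements of all these cycle types are C_5 (5T1) of order 5, D_5 (5T2) of order 10, A_5 (5T4) of order 60; the others are excluded. The observed types are precisely the cycle types that occur in C_5 (5T1). Each of the other remaining candidates has further cycle types, and by the Chebotarev density theorem the matching factorization patterns would occur for a proportion of primes equal to their share of the group: D_5 (5T2) additionally contains elements of type 2+2+1 (5 of its 10 elements, about 50% of primes); A_5 (5T4) additionally contains elements of type 3+1+1, 2+2+1 (35 of its 60 elements, about 58% of primes). None of the 14 primes tested shows any such pattern (for each of these groups the chance of that is below 10^-4), which rules them out. Hence G = C_5 (5T1), of order 5.

5T1: C_5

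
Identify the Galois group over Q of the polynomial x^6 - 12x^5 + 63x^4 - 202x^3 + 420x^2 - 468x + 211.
The polynomial f is an irreducible sextic over Q, so G = Gal(f/Q) is one of the 16 transitive subgroups 6T1, ..., 6T16 of S_6. The discriminant of f is -28010528989632, which is not a perfect square, so G is not contained in A_6. The transitive groups of degree 6 not contained in A_6 are: C_6 (6T1, order 6), S_3 (6T2, order 6), D_6 (6T3, order 12), C_3 x S_3 (6T5, order 18), A_4 x C_2 (6T6, order 24), S_4 (6T8, order 24), S_3 x S_3 (6T9, order 36), S_4 x C_2 (6T11, order 48), (S_3 x S_3) : C_2 (6T13, order 72), PGL(2,5) (6T14, order 120), S_6 (6T16, order 720). By Dedekind's theorem, for a prime p not dividing disc(f) the degrees of the irreducible factors of f mod p form the cycle type of an element of G. Factoring f modulo the 21 such primes p <= 89 (skipping 2, 3, 7, which divide the discriminant), each new pattern first appears at: mod 5: f = (x^6 + 3x^5 + 3x^4 + 3x^3 + 2x + 1), pattern 6; mod 11: f = (x + 5)(x^5 + 5x^4 + 5x^3 + 4x^2 + 4x + 7), pattern 5+1; mod 13: f = (x + 6)(x + 12)(x^4 + 9x^3 + 11x^2 + 5x + 6), pattern 4+1+1; mod 23: f = (x + 5)(x + 18)(x^2 + 14x + 4)(x^2 + 20x + 11), pattern 2+2+1+1; mod 43: f = (x^3 + 37x^2 + 12x + 4)(x^3 + 37x^2 + 15x + 42), pattern 3+3; mod 61: f = (x^2 + 9x + 56)(x^2 + 11x + 55)(x^2 + 29x + 5), pattern 2+2+2. No other pattern occurs in this range, so the set of observed cycle types is {6, 5+1, 4+1+1, 2+2+1+1, 3+3, 2+2+2}. The candidates containing elements of all these cycle types are PGL(2,5) (6T14) of order 120, S_6 (6T16) of order 720; the others are excluded. The observed types are precisely the cycle types that occur in PGL(2,5) (6T14) (apart from the identity). Each of the other remaining candidates has further cycle types, and by the Chebotarev density theorem the matching factorization patterns would occur for a proportion of primes equal to their share of the group: S_6 (6T16) additionally contains elements of type 4+2, 3+2+1, 3+1+1+1, 2+1+1+1+1 (265 of its 720 elements, about 37% of primes). None of the 21 primes tested shows any such pattern (for each of these groups the chance of that is below 10^-4), which rules them out. Hence G = PGL(2,5) (6T14), of order 120.

PGL(2,5) (order 120)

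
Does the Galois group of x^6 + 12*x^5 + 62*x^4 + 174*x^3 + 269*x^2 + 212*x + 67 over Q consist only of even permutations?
Yes

The polynomial is irreducible of degree 6 over Q. Its discriminant is 276091456 = 16616^2, a perfect square. A Galois group lies in the alternating group exactly when the discriminant is a square in Q, so the Galois group (S_4) is contained in A_6.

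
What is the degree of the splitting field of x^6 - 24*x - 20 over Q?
360

The degree of the splitting field over Q equals the order of the Galois group, so first determine the group. The polynomial f is an irreducible sextic over Q, so G = Gal(f/Q) is one of the 16 transitive subgroups 6T1, ..., 6T16 of S_6. The discriminant of f is 746496000000 = 864000^2, a perfect square, so G is contained in A_6. The transitive groups of degree 6 contained in A_6 are: A_4 (6T4, order 12), S_4 (6T7, order 24), (C_3 x C_3) : C_4 (6T10, order 36), PSL(2,5) (6T12, order 60), A_6 (6T15, order 360). By Dedekind's theorem, for a prime p not dividing disc(f) the degrees of the irreducible factors of f mod p form the cycle type of an element of G. Factoring f modulo the 6 such primes p <= 23 (skipping 2, 3, 5, which divide the discriminant), each new pattern first appears at: mod 7: f = (x + 4)(x^5 + 3x^4 + 2x^3 + 6x^2 + 4x + 2), pattern 5+1; mod 23: f = (x + 2)(x + 11)(x + 16)(x^3 + 17x^2 + 13x + 7), pattern 3+1+1+1. No other pattern occurs in this range, so the set of observed cycle types is {5+1, 3+1+1+1}. Among the candidates above, the only group containing elements of all these cycle types is A_6 (6T15) — each of A_4 (6T4), S_4 (6T7), (C_3 x C_3) : C_4 (6T10), PSL(2,5) (6T12) lacks at least one of them. Hence G = A_6 (6T15), of order 360. The Galois group A_6 (6T15) has order 360, so the splitting field has degree 360 over Q.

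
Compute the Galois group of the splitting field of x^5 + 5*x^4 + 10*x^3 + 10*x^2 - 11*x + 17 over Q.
S_5

The polynomial f is an irreducible quintic over Q, so G = Gal(f/Q) is a transitive subgroup of S_5: one of C_5 (5T1, order 5), D_5 (5T2, order 10), F_20 (5T3, order 20), A_5 (5T4, order 60) or S_5 (5T5, order 120). The discriminant of f is 3008364544, which is not a perfect square, so G is not contained in A_5. The transitive groups of degree 5 not contained in A_5 are: F_20 (5T3, order 20), S_5 (5T5, order 120). By Dedekind's theorem, for a prime p not dividing disc(f) the degrees of the irreducible factors of f mod p form the cycle type of an element of G. Factoring f modulo the 3 such primes p <= 7 (skipping 2, which divides the discriminant), each new pattern first appears at: mod 3: f = (x^5 + 2x^4 + x^3 + x^2 + x + 2), pattern 5; mod 7: f = (x^2 + 4x + 1)(x^3 + x^2 + 5x + 3), pattern 3+2. No other pattern occurs in this range, so the set of observed cycle types is {5, 3+2}. Among the candidates above, the only group containing elements of all these cycle types is S_5 (5T5) — F_20 (5T3) lacks at least one of them. Hence G = S_5 (5T5), of order 120.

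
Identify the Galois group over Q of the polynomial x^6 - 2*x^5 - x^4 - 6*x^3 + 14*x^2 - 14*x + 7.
The polynomial f is an irreducible sextic over Q, so G = Gal(f/Q) is one of the 16 transitive subgroups 6T1, ..., 6T16 of S_6. The discriminant of f is 13191900736 = 114856^2, a perfect square, so G is contained in A_6. The transitive groups of degree 6 contained in A_6 are: A_4 (6T4, order 12), S_4 (6T7, order 24), (C_3 x C_3) : C_4 (6T10, order 36), PSL(2,5) (6T12, order 60), A_6 (6T15, order 360). By Dedekind's theorem, for a prime p not dividing disc(f) the degrees of the irreducible factors of f mod p form the cycle type of an element of G. Factoring f modulo the 33 such primes p <= 149 (skipping 2, 7, which divide the discriminant), each new pattern first appears at: mod 3: f = (x^3 + 2x + 2)(x^3 + x^2 + 2), pattern 3+3; mod 13: f = (x + 6)(x + 10)(x^2 + x + 5)(x^2 + 7x + 7), pattern 2+2+1+1. No other pattern occurs in this range, so the set of observed cycle types is {3+3, 2+2+1+1}. The candidates containing elements of all these cycle types are A_4 (6T4) of order 12, S_4 (6T7) of order 24, (C_3 x C_3) : C_4 (6T10) of order 36, PSL(2,5) (6T12) of order 60, A_6 (6T15) of order 360; the others are excluded. The observed types are precisely the cycle types that occur in A_4 (6T4) (apart from the identity). Each of the other remaining candidates has further cycle types, and by the Chebotarev density theorem the matching factorization patterns would occur for a proportion of primes equal to their share of the group: S_4 (6T7) additionally contains elements of type 4+2 (6 of its 24 elements, about 25% of primes); (C_3 x C_3) : C_4 (6T10) additionally contains elements of type 4+2, 3+1+1+1 (22 of its 36 elements, about 61% of primes); PSL(2,5) (6T12) additionally contains elements of type 5+1 (24 of its 60 elements, about 40% of primes); A_6 (6T15) additionally contains elements of type 5+1, 4+2, 3+1+1+1 (274 of its 360 elements, about 76% of primes). None of the 33 primes tested shows any such pattern (for each of these groups the chance of that is below 10^-4), which rules them out. Hence G = A_4 (6T4), of order 12.

A_4, A_4 acting on 6 points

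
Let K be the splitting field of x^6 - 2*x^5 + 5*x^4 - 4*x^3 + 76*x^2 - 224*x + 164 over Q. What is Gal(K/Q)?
S_4 x C_2

The polynomial f is an irreducible sextic over Q, so G = Gal(f/Q) is one of the 16 transitive subgroups 6T1, ..., 6T16 of S_6. The discriminant of f is -3511396987830272, which is not a perfect square, so G is not contained in A_6. The transitive groups of degree 6 not contained in A_6 are: C_6 (6T1, order 6), S_3 (6T2, order 6), D_6 (6T3, order 12), C_3 x S_3 (6T5, order 18), A_4 x C_2 (6T6, order 24), S_4 (6T8, order 24), S_3 x S_3 (6T9, order 36), S_4 x C_2 (6T11, order 48), (S_3 x S_3) : C_2 (6T13, order 72), PGL(2,5) (6T14, order 120), S_6 (6T16, order 720). By Dedekind's theorem, for a prime p not dividing disc(f) the degrees of the irreducible factors of f mod p form the cycle type of an element of G. Factoring f modulo the 27 such primes p <= 127 (skipping 2, 17, 29, 83, which divide the discriminant), each new pattern first appears at: mod 3: f = (x^3 + 2x + 1)(x^3 + x^2 + 2), pattern 3+3; mod 5: f = (x^6 + 3x^5 + x^3 + x^2 + x + 4), pattern 6; mod 7: f = (x + 1)(x + 3)(x^4 + x^3 + 5x^2 + x + 1), pattern 4+1+1; mod 19: f = (x + 4)(x + 6)(x^2 + x + 3)(x^2 + 6x + 16), pattern 2+2+1+1; mod 23: f = (x^2 + 3)(x^2 + 6x + 18)(x^2 + 15x + 9), pattern 2+2+2; mod 67: f = (x^2 + 39x + 51)(x^4 + 26x^3 + 12x^2 + 11x + 40), pattern 4+2; mod 127: f = (x + 29)(x + 37)(x + 51)(x + 123)(x^2 + 12x + 12), pattern 2+1+1+1+1. No other pattern occurs in this range, so the set of observed cycle types is {3+3, 6, 4+1+1, 2+2+1+1, 2+2+2, 4+2, 2+1+1+1+1}. The candidates containing elements of all these cycle types are S_4 x C_2 (6T11) of order 48, S_6 (6T16) of order 720; the others are excluded. The observed types are precisely the cycle types that occur in S_4 x C_2 (6T11) (apart from the identity). Each of the other remaining candidates has further cycle types, and by the Chebotarev density theorem the matching factorization patterns would occur for a proportion of primes equal to their share of the group: S_6 (6T16) additionally contains elements of type 5+1, 3+2+1, 3+1+1+1 (304 of its 720 elements, about 42% of primes). None of the 27 primes tested shows any such pattern (for each of these groups the chance of that is below 10^-4), which rules them out. Hence G = S_4 x C_2 (6T11), of order 48.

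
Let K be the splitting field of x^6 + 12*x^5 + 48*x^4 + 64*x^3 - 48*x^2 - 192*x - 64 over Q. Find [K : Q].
The degree of the splitting field over Q equals the order of the Galois group, so first determine the group. The polynomial f is an irreducible sextic over Q, so G = Gal(f/Q) is one of the 16 transitive subgroups 6T1, ..., 6T16 of S_6. The discriminant of f is -450868486864896, which is not a perfect square, so G is not contained in A_6. The transitive groups of degree 6 not contained in A_6 are: C_6 (6T1, order 6), S_3 (6T2, order 6), D_6 (6T3, order 12), C_3 x S_3 (6T5, order 18), A_4 x C_2 (6T6, order 24), S_4 (6T8, order 24), S_3 x S_3 (6T9, order 36), S_4 x C_2 (6T11, order 48), (S_3 x S_3) : C_2 (6T13, order 72), PGL(2,5) (6T14, order 120), S_6 (6T16, order 720). By Dedekind's theorem, for a prime p not dividing disc(f) the degrees of the irreducible factors of f mod p form the cycle type of an element of G. Factoring f modulo the 33 such primes p <= 149 (skipping 2, 3, which divide the discriminant), each new pattern first appears at: mod 5: f = (x^3 + 3x^2 + x + 2)(x^3 + 4x^2 + 3), pattern 3+3; mod 7: f = (x^6 + 5x^5 + 6x^4 + x^3 + x^2 + 4x + 6), pattern 6; mod 17: f = (x + 6)(x + 15)(x^2 + 4x + 1)(x^2 + 4x + 11), pattern 2+2+1+1; mod 19: f = (x + 7)(x + 9)(x + 14)(x + 16)(x^2 + 4x + 9), pattern 2+1+1+1+1; mod 71: f = (x^2 + 4x + 7)(x^2 + 4x + 22)(x^2 + 4x + 42), pattern 2+2+2. No other pattern occurs in this range, so the set of observed cycle types is {3+3, 6, 2+2+1+1, 2+1+1+1+1, 2+2+2}. The candidates containing elements of all these cycle types are A_4 x C_2 (6T6) of order 24, S_4 x C_2 (6T11) of order 48, (S_3 x S_3) : C_2 (6T13) of order 72, S_6 (6T16) of order 720; the others are excluded. The observed types are precisely the cycle types that occur in A_4 x C_2 (6T6) (apart from the identity). Each of the other remaining candidates has further cycle types, and by the Chebotarev density theorem the matching factorization patterns would occur for a proportion of primes equal to their share of the group: S_4 x C_2 (6T11) additionally contains elements of type 4+2, 4+1+1 (12 of its 48 elements, about 25% of primes); (S_3 x S_3) : C_2 (6T13) additionally contains elements of type 4+2, 3+2+1, 3+1+1+1 (34 of its 72 elements, about 47% of primes); S_6 (6T16) additionally contains elements of type 5+1, 4+2, 4+1+1, 3+2+1, 3+1+1+1 (484 of its 720 elements, about 67% of primes). None of the 33 primes tested shows any such pattern (for each of these groups the chance of that is below 10^-4), which rules them out. Hence G = A_4 x C_2 (6T6), of order 24. The Galois group A_4 x C_2 (6T6) has order 24, so the splitting field has degree 24 over Q.

24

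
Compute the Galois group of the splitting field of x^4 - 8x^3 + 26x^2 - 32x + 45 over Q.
The polynomial is an irreducible quartic over Q and its discriminant is 12845056 = 3584^2, a perfect square, so the Galois group is contained in A_4. The resolvent cubic y^3 - 26*y^2 + 76*y + 776 is irreducible over Q. An irreducible resolvent with square discriminant gives A_4.

A_4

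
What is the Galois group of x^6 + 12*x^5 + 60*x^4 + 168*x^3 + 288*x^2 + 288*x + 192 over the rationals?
The polynomial f is an irreducible sextic over Q, so G = Gal(f/Q) is one of the 16 transitive subgroups 6T1, ..., 6T16 of S_6. The discriminant of f is -21134460321792, which is not a perfect square, so G is not contained in A_6. The transitive groups of degree 6 not contained in A_6 are: C_6 (6T1, order 6), S_3 (6T2, order 6), D_6 (6T3, order 12), C_3 x S_3 (6T5, order 18), A_4 x C_2 (6T6, order 24), S_4 (6T8, order 24), S_3 x S_3 (6T9, order 36), S_4 x C_2 (6T11, order 48), (S_3 x S_3) : C_2 (6T13, order 72), PGL(2,5) (6T14, order 120), S_6 (6T16, order 720). By Dedekind's theorem, for a prime p not dividing disc(f) the degrees of the irreducible factors of f mod p form the cycle type of an element of G. Factoring f modulo the 37 such primes p <= 167 (skipping 2, 3, which divide the discriminant), each new pattern first appears at: mod 5: f = (x^6 + 2x^5 + 3x^3 + 3x^2 + 3x + 2), pattern 6; mod 7: f = (x^3 + 6x^2 + 5x + 4)(x^3 + 6x^2 + 5x + 6), pattern 3+3; mod 17: f = (x^2 + 7x + 14)(x^2 + 10x + 3)(x^2 + 12x + 7), pattern 2+2+2; mod 19: f = (x + 3)(x + 6)(x + 8)(x + 9)(x + 11)(x + 13), pattern 1+1+1+1+1+1. No other pattern occurs in this range, so the set of observed cycle types is {6, 3+3, 2+2+2, 1+1+1+1+1+1}. The candidates containing elements of all these cycle types are C_6 (6T1) of order 6, D_6 (6T3) of order 12, C_3 x S_3 (6T5) of order 18, A_4 x C_2 (6T6) of order 24, S_3 x S_3 (6T9) of order 36, S_4 x C_2 (6T11) of order 48, (S_3 x S_3) : C_2 (6T13) of order 72, PGL(2,5) (6T14) of order 120, S_6 (6T16) of order 720; the others are excluded. The observed types are precisely the cycle types that occur in C_6 (6T1). Each of the other remaining candidates has further cycle types, and by the Chebotarev density theorem the matching factorization patterns would occur for a proportion of primes equal to their share of the group: D_6 (6T3) additionally contains elements of type 2+2+1+1 (3 of its 12 elements, about 25% of primes); C_3 x S_3 (6T5) additionally contains elements of type 3+1+1+1 (4 of its 18 elements, about 22% of primes); A_4 x C_2 (6T6) additionally contains elements of type 2+2+1+1, 2+1+1+1+1 (6 of its 24 elements, about 25% of primes); S_3 x S_3 (6T9) additionally contains elements of type 3+1+1+1, 2+2+1+1 (13 of its 36 elements, about 36% of primes); S_4 x C_2 (6T11) additionally contains elements of type 4+2, 4+1+1, 2+2+1+1, 2+1+1+1+1 (24 of its 48 elements, about 50% of primes); (S_3 x S_3) : C_2 (6T13) additionally contains elements of type 4+2, 3+2+1, 3+1+1+1, 2+2+1+1, 2+1+1+1+1 (49 of its 72 elements, about 68% of primes); PGL(2,5) (6T14) additionally contains elements of type 5+1, 4+1+1, 2+2+1+1 (69 of its 120 elements, about 58% of primes); S_6 (6T16) additionally contains elements of type 5+1, 4+2, 4+1+1, 3+2+1, 3+1+1+1, 2+2+1+1, 2+1+1+1+1 (544 of its 720 elements, about 76% of primes). None of the 37 primes tested shows any such pattern (for each of these groups the chance of that is below 10^-4), which rules them out. Hence G = C_6 (6T1), of order 6.

C_6 (order 6)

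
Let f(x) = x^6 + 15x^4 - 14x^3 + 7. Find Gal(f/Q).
PGL(2,5) (also written S5(6))

The polynomial f is an irreducible sextic over Q, so G = Gal(f/Q) is one of the 16 transitive subgroups 6T1, ..., 6T16 of S_6. The discriminant of f is -5217636731328, which is not a perfect square, so G is not contained in A_6. The transitive groups of degree 6 not contained in A_6 are: C_6 (6T1, order 6), S_3 (6T2, order 6), D_6 (6T3, order 12), C_3 x S_3 (6T5, order 18), A_4 x C_2 (6T6, order 24), S_4 (6T8, order 24), S_3 x S_3 (6T9, order 36), S_4 x C_2 (6T11, order 48), (S_3 x S_3) : C_2 (6T13, order 72), PGL(2,5) (6T14, order 120), S_6 (6T16, order 720). By Dedekind's theorem, for a prime p not dividing disc(f) the degrees of the irreducible factors of f mod p form the cycle type of an element of G. Factoring f modulo the 21 such primes p <= 89 (skipping 2, 3, 7, which divide the discriminant), each new pattern first appears at: mod 5: f = (x^6 + x^3 + 2), pattern 6; mod 11: f = (x + 8)(x^5 + 3x^4 + 2x^3 + 3x^2 + 9x + 5), pattern 5+1; mod 13: f = (x + 8)(x + 10)(x^4 + 8x^3 + 12x^2 + x + 10), pattern 4+1+1; mod 23: f = (x + 10)(x + 12)(x^2 + 6x + 21)(x^2 + 18x + 20), pattern 2+2+1+1; mod 43: f = (x^3 + 5x^2 + 9x + 39)(x^3 + 38x^2 + 31x + 9), pattern 3+3; mod 61: f = (x^2 + 21x + 40)(x^2 + 45x + 58)(x^2 + 56x + 34), pattern 2+2+2. No other pattern occurs in this range, so the set of observed cycle types is {6, 5+1, 4+1+1, 2+2+1+1, 3+3, 2+2+2}. The candidates containing elements of all these cycle types are PGL(2,5) (6T14) of order 120, S_6 (6T16) of order 720; the others are excluded. The observed types are precisely the cycle types that occur in PGL(2,5) (6T14) (apart from the identity). Each of the other remaining candidates has further cycle types, and by the Chebotarev density theorem the matching factorization patterns would occur for a proportion of primes equal to their share of the group: S_6 (6T16) additionally contains elements of type 4+2, 3+2+1, 3+1+1+1, 2+1+1+1+1 (265 of its 720 elements, about 37% of primes). None of the 21 primes tested shows any such pattern (for each of these groups the chance of that is below 10^-4), which rules them out. Hence G = PGL(2,5) (6T14), of order 120.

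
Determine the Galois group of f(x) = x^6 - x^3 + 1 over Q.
The polynomial f is an irreducible sextic over Q, so G = Gal(f/Q) is one of the 16 transitive subgroups 6T1, ..., 6T16 of S_6. The discriminant of f is -19683, which is not a perfect square, so G is not contained in A_6. The transitive groups of degree 6 not contained in A_6 are: C_6 (6T1, order 6), S_3 (6T2, order 6), D_6 (6T3, order 12), C_3 x S_3 (6T5, order 18), A_4 x C_2 (6T6, order 24), S_4 (6T8, order 24), S_3 x S_3 (6T9, order 36), S_4 x C_2 (6T11, order 48), (S_3 x S_3) : C_2 (6T13, order 72), PGL(2,5) (6T14, order 120), S_6 (6T16, order 720). By Dedekind's theorem, for a prime p not dividing disc(f) the degrees of the irreducible factors of f mod p form the cycle type of an element of G. Factoring f modulo the 37 such primes p <= 163 (skipping 3, which divides the discriminant), each new pattern first appears at: mod 2: f = (x^6 + x^3 + 1), pattern 6; mod 7: f = (x^3 + 2)(x^3 + 4), pattern 3+3; mod 17: f = (x^2 + 7x + 1)(x^2 + 13x + 1)(x^2 + 14x + 1), pattern 2+2+2; mod 19: f = (x + 4)(x + 5)(x + 6)(x + 9)(x + 16)(x + 17), pattern 1+1+1+1+1+1. No other pattern occurs in this range, so the set of observed cycle types is {6, 3+3, 2+2+2, 1+1+1+1+1+1}. The candidates containing elements of all these cycle types are C_6 (6T1) of order 6, D_6 (6T3) of order 12, C_3 x S_3 (6T5) of order 18, A_4 x C_2 (6T6) of order 24, S_3 x S_3 (6T9) of order 36, S_4 x C_2 (6T11) of order 48, (S_3 x S_3) : C_2 (6T13) of order 72, PGL(2,5) (6T14) of order 120, S_6 (6T16) of order 720; the others are excluded. The observed types are precisely the cycle types that occur in C_6 (6T1). Each of the other remaining candidates has further cycle types, and by the Chebotarev density theorem the matching factorization patterns would occur for a proportion of primes equal to their share of the group: D_6 (6T3) additionally contains elements of type 2+2+1+1 (3 of its 12 elements, about 25% of primes); C_3 x S_3 (6T5) additionally contains elements of type 3+1+1+1 (4 of its 18 elements, about 22% of primes); A_4 x C_2 (6T6) additionally contains elements of type 2+2+1+1, 2+1+1+1+1 (6 of its 24 elements, about 25% of primes); S_3 x S_3 (6T9) additionally contains elements of type 3+1+1+1, 2+2+1+1 (13 of its 36 elements, about 36% of primes); S_4 x C_2 (6T11) additionally contains elements of type 4+2, 4+1+1, 2+2+1+1, 2+1+1+1+1 (24 of its 48 elements, about 50% of primes); (S_3 x S_3) : C_2 (6T13) additionally contains elements of type 4+2, 3+2+1, 3+1+1+1, 2+2+1+1, 2+1+1+1+1 (49 of its 72 elements, about 68% of primes); PGL(2,5) (6T14) additionally contains elements of type 5+1, 4+1+1, 2+2+1+1 (69 of its 120 elements, about 58% of primes); S_6 (6T16) additionally contains elements of type 5+1, 4+2, 4+1+1, 3+2+1, 3+1+1+1, 2+2+1+1, 2+1+1+1+1 (544 of its 720 elements, about 76% of primes). None of the 37 primes tested shows any such pattern (for each of these groups the chance of that is below 10^-4), which rules them out. Hence G = C_6 (6T1), of order 6.

C_6, the cyclic group of order 6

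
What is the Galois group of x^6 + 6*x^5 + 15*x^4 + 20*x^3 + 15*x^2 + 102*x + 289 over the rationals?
6T13: (S_3 x S_3) : C_2

The polynomial f is an irreducible sextic over Q, so G = Gal(f/Q) is one of the 16 transitive subgroups 6T1, ..., 6T16 of S_6. The discriminant of f is -9727331052552192, which is not a perfect square, so G is not contained in A_6. The transitive groups of degree 6 not contained in A_6 are: C_6 (6T1, order 6), S_3 (6T2, order 6), D_6 (6T3, order 12), C_3 x S_3 (6T5, order 18), A_4 x C_2 (6T6, order 24), S_4 (6T8, order 24), S_3 x S_3 (6T9, order 36), S_4 x C_2 (6T11, order 48), (S_3 x S_3) : C_2 (6T13, order 72), PGL(2,5) (6T14, order 120), S_6 (6T16, order 720). By Dedekind's theorem, for a prime p not dividing disc(f) the degrees of the irreducible factors of f mod p form the cycle type of an element of G. Factoring f modulo the 27 such primes p <= 127 (skipping 2, 3, 17, 43, which divide the discriminant), each new pattern first appears at: mod 5: f = (x^6 + x^5 + 2x + 4), pattern 6; mod 7: f = (x + 6)(x^2 + x + 3)(x^3 + 6x^2 + 6x + 4), pattern 3+2+1; mod 11: f = (x^2 + 6x + 2)(x^4 + 2x^2 + 8x + 7), pattern 4+2; mod 13: f = (x + 8)(x + 11)(x^2 + 4x + 2)(x^2 + 9x + 6), pattern 2+2+1+1; mod 61: f = (x + 5)(x + 9)(x + 21)(x + 43)(x^2 + 50x + 5), pattern 2+1+1+1+1; mod 97: f = (x + 2)(x + 21)(x + 25)(x^3 + 55x^2 + 56x + 80), pattern 3+1+1+1; mod 113: f = (x^2 + 10x + 49)(x^2 + 17x + 78)(x^2 + 92x + 59), pattern 2+2+2; mod 127: f = (x^3 + 52x^2 + 17x + 110)(x^3 + 81x^2 + 104x + 110), pattern 3+3. No other pattern occurs in this range, so the set of observed cycle types is {6, 3+2+1, 4+2, 2+2+1+1, 2+1+1+1+1, 3+1+1+1, 2+2+2, 3+3}. The candidates containing elements of all these cycle types are (S_3 x S_3) : C_2 (6T13) of order 72, S_6 (6T16) of order 720; the others are excluded. The observed types are precisely the cycle types that occur in (S_3 x S_3) : C_2 (6T13) (apart from the identity). Each of the other remaining candidates has further cycle types, and by the Chebotarev density theorem the matching factorization patterns would occur for a proportion of primes equal to their share of the group: S_6 (6T16) additionally contains elements of type 5+1, 4+1+1 (234 of its 720 elements, about 32% of primes). None of the 27 primes tested shows any such pattern (for each of these groups the chance of that is below 10^-4), which rules them out. Hence G = (S_3 x S_3) : C_2 (6T13), of order 72.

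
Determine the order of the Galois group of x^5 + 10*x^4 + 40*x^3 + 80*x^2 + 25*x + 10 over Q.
The degree of the splitting field over Q equals the order of the Galois group, so first determine the group. The polynomial f is an irreducible quintic over Q, so G = Gal(f/Q) is a transitive subgroup of S_5: one of C_5 (5T1, order 5), D_5 (5T2, order 10), F_20 (5T3, order 20), A_5 (5T4, order 60) or S_5 (5T5, order 120). The discriminant of f is 58564000000 = 242000^2, a perfect square, so G is contained in A_5. The transitive groups of degree 5 contained in A_5 are: C_5 (5T1, order 5), D_5 (5T2, order 10), A_5 (5T4, order 60). By Dedekind's theorem, for a prime p not dividing disc(f) the degrees of the irreducible factors of f mod p form the cycle type of an element of G. Factoring f modulo the 3 such primes p <= 13 (skipping 2, 5, 11, which divide the discriminant), each new pattern first appears at: mod 3: f = (x^5 + x^4 + x^3 + 2x^2 + x + 1), pattern 5; mod 13: f = (x + 8)(x + 10)(x^3 + 5x^2 + 5), pattern 3+1+1. No other pattern occurs in this range, so the set of observed cycle types is {5, 3+1+1}. Among the candidates above, the only group containing elements of all these cycle types is A_5 (5T4) — each of C_5 (5T1), D_5 (5T2) lacks at least one of them. Hence G = A_5 (5T4), of order 60. The Galois group A_5 (5T4) has order 60, so the splitting field has degree 60 over Q.

60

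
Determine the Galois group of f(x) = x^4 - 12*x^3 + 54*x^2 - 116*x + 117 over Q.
A_4, the alternating group on 4 letters

The polynomial is an irreducible quartic over Q and its discriminant is 331776 = 576^2, a perfect square, so the Galois group is contained in A_4. The resolvent cubic y^3 - 54*y^2 + 924*y - 5032 is irreducible over Q. An irreducible resolvent with square discriminant gives A_4.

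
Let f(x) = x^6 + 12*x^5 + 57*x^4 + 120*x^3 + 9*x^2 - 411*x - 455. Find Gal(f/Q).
S_3 x S_3 (also written G36-)

The polynomial f is an irreducible sextic over Q, so G = Gal(f/Q) is one of the 16 transitive subgroups 6T1, ..., 6T16 of S_6. The discriminant of f is 1656708629428629, which is not a perfect square, so G is not contained in A_6. The transitive groups of degree 6 not contained in A_6 are: C_6 (6T1, order 6), S_3 (6T2, order 6), D_6 (6T3, order 12), C_3 x S_3 (6T5, order 18), A_4 x C_2 (6T6, order 24), S_4 (6T8, order 24), S_3 x S_3 (6T9, order 36), S_4 x C_2 (6T11, order 48), (S_3 x S_3) : C_2 (6T13, order 72), PGL(2,5) (6T14, order 120), S_6 (6T16, order 720). By Dedekind's theorem, for a prime p not dividing disc(f) the degrees of the irreducible factors of f mod p form the cycle type of an element of G. Factoring f modulo the 16 such primes p <= 67 (skipping 3, 7, 29, which divide the discriminant), each new pattern first appears at: mod 2: f = (x^6 + x^4 + x^2 + x + 1), pattern 6; mod 5: f = (x)(x + 2)(x^2 + x + 1)(x^2 + 4x + 2), pattern 2+2+1+1; mod 13: f = (x)(x + 8)(x + 11)(x^3 + 6x^2 + 11x + 7), pattern 3+1+1+1; mod 19: f = (x^2 + x + 12)(x^2 + 4x + 2)(x^2 + 7x + 4), pattern 2+2+2; mod 67: f = (x^3 + 6x^2 + 22x + 50)(x^3 + 6x^2 + 66x + 11), pattern 3+3. No other pattern occurs in this range, so the set of observed cycle types is {6, 2+2+1+1, 3+1+1+1, 2+2+2, 3+3}. The candidates containing elements of all these cycle types are S_3 x S_3 (6T9) of order 36, (S_3 x S_3) : C_2 (6T13) of order 72, S_6 (6T16) of order 720; the others are excluded. The observed types are precisely the cycle types that occur in S_3 x S_3 (6T9) (apart from the identity). Each of the other remaining candidates has further cycle types, and by the Chebotarev density theorem the matching factorization patterns would occur for a proportion of primes equal to their share of the group: (S_3 x S_3) : C_2 (6T13) additionally contains elements of type 4+2, 3+2+1, 2+1+1+1+1 (36 of its 72 elements, about 50% of primes); S_6 (6T16) additionally contains elements of type 5+1, 4+2, 4+1+1, 3+2+1, 2+1+1+1+1 (459 of its 720 elements, about 64% of primes). None of the 16 primes tested shows any such pattern (for each of these groups the chance of that is below 10^-4), which rules them out. Hence G = S_3 x S_3 (6T9), of order 36.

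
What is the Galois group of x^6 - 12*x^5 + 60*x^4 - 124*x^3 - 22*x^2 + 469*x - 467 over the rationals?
S_6, the symmetric group on 6 letters

The polynomial f is an irreducible sextic over Q, so G = Gal(f/Q) is one of the 16 transitive subgroups 6T1, ..., 6T16 of S_6. The discriminant of f is 1819237778456309, which is not a perfect square, so G is not contained in A_6. The transitive groups of degree 6 not contained in A_6 are: C_6 (6T1, order 6), S_3 (6T2, order 6), D_6 (6T3, order 12), C_3 x S_3 (6T5, order 18), A_4 x C_2 (6T6, order 24), S_4 (6T8, order 24), S_3 x S_3 (6T9, order 36), S_4 x C_2 (6T11, order 48), (S_3 x S_3) : C_2 (6T13, order 72), PGL(2,5) (6T14, order 120), S_6 (6T16, order 720). By Dedekind's theorem, for a prime p not dividing disc(f) the degrees of the irreducible factors of f mod p form the cycle type of an element of G. Factoring f modulo the 4 such primes p <= 7, each new pattern first appears at: mod 2: f = (x^6 + x + 1), pattern 6; mod 5: f = (x + 4)(x^5 + 4x^4 + 4x^3 + 3x + 2), pattern 5+1; mod 7: f = (x^2 + x + 4)(x^4 + x^3 + 6x^2 + 6x + 4), pattern 4+2. No other pattern occurs in this range, so the set of observed cycle types is {6, 5+1, 4+2}. Among the candidates above, the only group containing elements of all these cycle types is S_6 (6T16); every other candidate lacks at least one of them. Hence G = S_6 (6T16), of order 720.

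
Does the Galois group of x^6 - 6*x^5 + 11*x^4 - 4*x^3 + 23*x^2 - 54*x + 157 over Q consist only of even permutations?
No

The polynomial is irreducible of degree 6 over Q. Its discriminant is -5497558138880000, which is not a perfect square. A Galois group lies in the alternating group exactly when the discriminant is a square in Q, so the Galois group (S_4) is not contained in A_6.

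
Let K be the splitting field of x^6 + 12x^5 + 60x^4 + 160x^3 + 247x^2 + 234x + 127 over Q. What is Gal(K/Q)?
C_6, the cyclic group of order 6

The polynomial f is an irreducible sextic over Q, so G = Gal(f/Q) is one of the 16 transitive subgroups 6T1, ..., 6T16 of S_6. The discriminant of f is -904619968, which is not a perfect square, so G is not contained in A_6. The transitive groups of degree 6 not contained in A_6 are: C_6 (6T1, order 6), S_3 (6T2, order 6), D_6 (6T3, order 12), C_3 x S_3 (6T5, order 18), A_4 x C_2 (6T6, order 24), S_4 (6T8, order 24), S_3 x S_3 (6T9, order 36), S_4 x C_2 (6T11, order 48), (S_3 x S_3) : C_2 (6T13, order 72), PGL(2,5) (6T14, order 120), S_6 (6T16, order 720). By Dedekind's theorem, for a prime p not dividing disc(f) the degrees of the irreducible factors of f mod p form the cycle type of an element of G. Factoring f modulo the 37 such primes p <= 173 (skipping 2, 7, 29, which divide the discriminant), each new pattern first appears at: mod 3: f = (x^6 + x^3 + x^2 + 1), pattern 6; mod 11: f = (x^3 + 6x^2 + 3x + 3)(x^3 + 6x^2 + 10x + 2), pattern 3+3; mod 13: f = (x^2 + 2x + 7)(x^2 + 3x + 10)(x^2 + 7x + 2), pattern 2+2+2; mod 43: f = (x + 12)(x + 16)(x + 20)(x + 21)(x + 33)(x + 39), pattern 1+1+1+1+1+1. No other pattern occurs in this range, so the set of observed cycle types is {6, 3+3, 2+2+2, 1+1+1+1+1+1}. The candidates containing elements of all these cycle types are C_6 (6T1) of order 6, D_6 (6T3) of order 12, C_3 x S_3 (6T5) of order 18, A_4 x C_2 (6T6) of order 24, S_3 x S_3 (6T9) of order 36, S_4 x C_2 (6T11) of order 48, (S_3 x S_3) : C_2 (6T13) of order 72, PGL(2,5) (6T14) of order 120, S_6 (6T16) of order 720; the others are excluded. The observed types are precisely the cycle types that occur in C_6 (6T1). Each of the other remaining candidates has further cycle types, and by the Chebotarev density theorem the matching factorization patterns would occur for a proportion of primes equal to their share of the group: D_6 (6T3) additionally contains elements of type 2+2+1+1 (3 of its 12 elements, about 25% of primes); C_3 x S_3 (6T5) additionally contains elements of type 3+1+1+1 (4 of its 18 elements, about 22% of primes); A_4 x C_2 (6T6) additionally contains elements of type 2+2+1+1, 2+1+1+1+1 (6 of its 24 elements, about 25% of primes); S_3 x S_3 (6T9) additionally contains elements of type 3+1+1+1, 2+2+1+1 (13 of its 36 elements, about 36% of primes); S_4 x C_2 (6T11) additionally contains elements of type 4+2, 4+1+1, 2+2+1+1, 2+1+1+1+1 (24 of its 48 elements, about 50% of primes); (S_3 x S_3) : C_2 (6T13) additionally contains elements of type 4+2, 3+2+1, 3+1+1+1, 2+2+1+1, 2+1+1+1+1 (49 of its 72 elements, about 68% of primes); PGL(2,5) (6T14) additionally contains elements of type 5+1, 4+1+1, 2+2+1+1 (69 of its 120 elements, about 58% of primes); S_6 (6T16) additionally contains elements of type 5+1, 4+2, 4+1+1, 3+2+1, 3+1+1+1, 2+2+1+1, 2+1+1+1+1 (544 of its 720 elements, about 76% of primes). None of the 37 primes tested shows any such pattern (for each of these groups the chance of that is below 10^-4), which rules them out. Hence G = C_6 (6T1), of order 6.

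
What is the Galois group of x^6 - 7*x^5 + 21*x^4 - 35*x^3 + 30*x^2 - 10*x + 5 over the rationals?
The polynomial f is an irreducible sextic over Q, so G = Gal(f/Q) is one of the 16 transitive subgroups 6T1, ..., 6T16 of S_6. The discriminant of f is 525625 = 725^2, a perfect square, so G is contained in A_6. The transitive groups of degree 6 contained in A_6 are: A_4 (6T4, order 12), S_4 (6T7, order 24), (C_3 x C_3) : C_4 (6T10, order 36), PSL(2,5) (6T12, order 60), A_6 (6T15, order 360). By Dedekind's theorem, for a prime p not dividing disc(f) the degrees of the irreducible factors of f mod p form the cycle type of an element of G. Factoring f modulo the 19 such primes p <= 73 (skipping 5, 29, which divide the discriminant), each new pattern first appears at: mod 2: f = (x^2 + x + 1)(x^4 + x + 1), pattern 4+2; mod 11: f = (x^3 + 2x + 9)(x^3 + 4x^2 + 8x + 3), pattern 3+3; mod 19: f = (x + 6)(x + 7)(x^2 + 5x + 12)(x^2 + 13x + 10), pattern 2+2+1+1; mod 61: f = (x + 18)(x + 25)(x + 32)(x^3 + 40x^2 + 14x + 47), pattern 3+1+1+1. No other pattern occurs in this range, so the set of observed cycle types is {4+2, 3+3, 2+2+1+1, 3+1+1+1}. The candidates containing elements of all these cycle types are (C_3 x C_3) : C_4 (6T10) of order 36, A_6 (6T15) of order 360; the others are excluded. The observed types are precisely the cycle types that occur in (C_3 x C_3) : C_4 (6T10) (apart from the identity). Each of the other remaining candidates has further cycle types, and by the Chebotarev density theorem the matching factorization patterns would occur for a proportion of primes equal to their share of the group: A_6 (6T15) additionally contains elements of type 5+1 (144 of its 360 elements, about 40% of primes). None of the 19 primes tested shows any such pattern (for each of these groups the chance of that is below 10^-4), which rules them out. Hence G = (C_3 x C_3) : C_4 (6T10), of order 36.

(C_3 x C_3) : C_4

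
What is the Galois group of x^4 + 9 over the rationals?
4T2: V_4

The polynomial is an irreducible quartic over Q and its discriminant is 186624 = 432^2, a perfect square, so the Galois group is contained in A_4. The resolvent cubic y^3 - 36*y splits completely over Q, which gives the Klein four-group V_4.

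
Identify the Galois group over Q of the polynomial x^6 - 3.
The polynomial f is an irreducible sextic over Q, so G = Gal(f/Q) is one of the 16 transitive subgroups 6T1, ..., 6T16 of S_6. The discriminant of f is 11337408, which is not a perfect square, so G is not contained in A_6. The transitive groups of degree 6 not contained in A_6 are: C_6 (6T1, order 6), S_3 (6T2, order 6), D_6 (6T3, order 12), C_3 x S_3 (6T5, order 18), A_4 x C_2 (6T6, order 24), S_4 (6T8, order 24), S_3 x S_3 (6T9, order 36), S_4 x C_2 (6T11, order 48), (S_3 x S_3) : C_2 (6T13, order 72), PGL(2,5) (6T14, order 120), S_6 (6T16, order 720). By Dedekind's theorem, for a prime p not dividing disc(f) the degrees of the irreducible factors of f mod p form the cycle type of an element of G. Factoring f modulo the 79 such primes p <= 419 (skipping 2, 3, which divide the discriminant), each new pattern first appears at: mod 5: f = (x^2 + 3)(x^2 + 2x + 3)(x^2 + 3x + 3), pattern 2+2+2; mod 7: f = (x^6 + 4), pattern 6; mod 11: f = (x + 3)(x + 8)(x^2 + 3x + 9)(x^2 + 8x + 9), pattern 2+2+1+1; mod 13: f = (x^3 + 4)(x^3 + 9), pattern 3+3; mod 61: f = (x + 2)(x + 26)(x + 28)(x + 33)(x + 35)(x + 59), pattern 1+1+1+1+1+1. No other pattern occurs in this range, so the set of observed cycle types is {2+2+2, 6, 2+2+1+1, 3+3, 1+1+1+1+1+1}. The candidates containing elements of all these cycle types are D_6 (6T3) of order 12, A_4 x C_2 (6T6) of order 24, S_3 x S_3 (6T9) of order 36, S_4 x C_2 (6T11) of order 48, (S_3 x S_3) : C_2 (6T13) of order 72, PGL(2,5) (6T14) of order 120, S_6 (6T16) of order 720; the others are excluded. The observed types are precisely the cycle types that occur in D_6 (6T3). Each of the other remaining candidates has further cycle types, and by the Chebotarev density theorem the matching factorization patterns would occur for a proportion of primes equal to their share of the group: A_4 x C_2 (6T6) additionally contains elements of type 2+1+1+1+1 (3 of its 24 elements, about 12% of primes); S_3 x S_3 (6T9) additionally contains elements of type 3+1+1+1 (4 of its 36 elements, about 11% of primes); S_4 x C_2 (6T11) additionally contains elements of type 4+2, 4+1+1, 2+1+1+1+1 (15 of its 48 elements, about 31% of primes); (S_3 x S_3) : C_2 (6T13) additionally contains elements of type 4+2, 3+2+1, 3+1+1+1, 2+1+1+1+1 (40 of its 72 elements, about 56% of primes); PGL(2,5) (6T14) additionally contains elements of type 5+1, 4+1+1 (54 of its 120 elements, about 45% of primes); S_6 (6T16) additionally contains elements of type 5+1, 4+2, 4+1+1, 3+2+1, 3+1+1+1, 2+1+1+1+1 (499 of its 720 elements, about 69% of primes). None of the 79 primes tested shows any such pattern (for each of these groups the chance of that is below 10^-4), which rules them out. Hence G = D_6 (6T3), of order 12.

D_6, the dihedral group of order 12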